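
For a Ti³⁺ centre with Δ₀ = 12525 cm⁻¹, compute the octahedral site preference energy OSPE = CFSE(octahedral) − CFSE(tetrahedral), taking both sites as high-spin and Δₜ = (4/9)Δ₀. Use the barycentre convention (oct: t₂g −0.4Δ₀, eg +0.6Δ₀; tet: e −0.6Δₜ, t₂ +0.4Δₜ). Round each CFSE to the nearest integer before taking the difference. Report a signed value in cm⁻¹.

-1670

Ti sits in group 4; removing 3 electrons leaves Ti³⁺ with 4 − 3 = 1 d electrons.
In an octahedral site d¹ (HS) is t₂g¹ eg⁰, giving CFSE(oct) = -0.4Δ₀ = -5010 cm⁻¹.
Tetrahedral e¹ t₂⁰ gives -0.6Δₜ = -0.6 × (4/9) × 12525 = -3340 cm⁻¹.
Subtracting, OSPE = -5010 − (-3340) = -1670 cm⁻¹.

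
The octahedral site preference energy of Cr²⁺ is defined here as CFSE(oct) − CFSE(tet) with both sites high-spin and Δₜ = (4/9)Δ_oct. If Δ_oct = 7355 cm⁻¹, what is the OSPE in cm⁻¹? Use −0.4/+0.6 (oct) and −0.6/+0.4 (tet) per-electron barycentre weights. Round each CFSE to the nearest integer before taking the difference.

-3105

Cr²⁺: group 6, so d-count = 6 − 2 = 4.
In an octahedral site d⁴ (HS) is t₂g³ eg¹, giving CFSE(oct) = -0.6Δ_oct = -4413 cm⁻¹.
Tetrahedral: e² t₂², CFSE = 2(−0.6) + 2(+0.4) = -0.4Δₜ = -0.4 × (4/9) × 7355 = -1308 cm⁻¹.
Subtracting, OSPE = -4413 − (-1308) = -3105 cm⁻¹.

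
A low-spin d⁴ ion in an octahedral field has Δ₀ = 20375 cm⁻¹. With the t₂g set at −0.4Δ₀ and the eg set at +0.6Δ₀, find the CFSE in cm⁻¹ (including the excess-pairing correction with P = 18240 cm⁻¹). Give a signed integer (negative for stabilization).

Configuration: t₂g⁴ eg⁰.
Orbital CFSE = 4(-0.4) + 0(0.6) = -1.6Δ₀ = -1.6 × 20375 = -32600 cm⁻¹.
Pairing penalty: 1 pair vs 0 in the high-spin reference → 1 extra × P = 18240 cm⁻¹.
Net CFSE = -32600 + 18240 = -14360 cm⁻¹.

-14360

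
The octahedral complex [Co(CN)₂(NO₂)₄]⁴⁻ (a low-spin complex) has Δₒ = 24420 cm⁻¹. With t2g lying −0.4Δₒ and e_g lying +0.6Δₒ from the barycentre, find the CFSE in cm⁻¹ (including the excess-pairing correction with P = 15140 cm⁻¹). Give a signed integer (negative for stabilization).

-28816

Ligand charges: 2×(-1) from CN⁻ and 4×(-1) from NO₂⁻ sum to -6; with overall charge -4, Co is +2.
Group 9 minus oxidation state +2 gives a d⁷ configuration for Co²⁺.
Electron filling gives t2g^6 e_g^1.
CFSE(orbital) = 6×(-0.4Δₒ) + 1×(0.6Δₒ) = -1.8Δₒ; with Δₒ = 24420 cm⁻¹ that is -43956 cm⁻¹.
Pairing penalty: 3 pairs vs 2 in the high-spin reference → 1 extra × P = 15140 cm⁻¹.
Combining: -43956 + 15140 = -28816 cm⁻¹.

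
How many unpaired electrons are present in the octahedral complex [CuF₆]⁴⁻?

1

Each F⁻ contributes -1; 6 × (-1) = -6. With overall charge -4, Cu is in the +2 oxidation state.
Cu is in group 11, so Cu²⁺ is d⁹ (11 − 2 = 9).
For octahedral d⁹ the high- and low-spin configurations coincide.
Configuration: t₂g⁶ eg³, giving 1 unpaired electron.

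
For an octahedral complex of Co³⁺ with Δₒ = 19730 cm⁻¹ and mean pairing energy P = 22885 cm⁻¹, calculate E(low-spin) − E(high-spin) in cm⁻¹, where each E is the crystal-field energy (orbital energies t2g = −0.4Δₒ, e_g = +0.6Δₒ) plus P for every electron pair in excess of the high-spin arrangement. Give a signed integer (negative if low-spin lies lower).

Co is in group 9, so Co³⁺ is d⁶ (9 − 3 = 6).
High-spin: t2g^4 e_g^2, CFSE = -0.4Δₒ = -7892 cm⁻¹.
For low-spin the configuration is t2g^6 e_g^0: orbital energy -2.4 × 19730 = -47352 cm⁻¹, and 2 additional pairs relative to high-spin add 45770 cm⁻¹, giving -1582 cm⁻¹.
Thus E(LS) − E(HS) = 6310 cm⁻¹.

6310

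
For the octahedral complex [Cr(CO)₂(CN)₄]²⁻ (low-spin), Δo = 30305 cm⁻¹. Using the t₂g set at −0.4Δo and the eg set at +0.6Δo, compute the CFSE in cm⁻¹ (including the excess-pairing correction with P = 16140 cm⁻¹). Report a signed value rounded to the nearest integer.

-32348

Ligand charges: 2×(+0) from CO and 4×(-1) from CN⁻ sum to -4; with overall charge -2, Cr is +2.
Cr is in group 6, so Cr²⁺ is d⁴ (6 − 2 = 4).
Electron filling gives t₂g⁴ eg⁰.
Orbital CFSE = 4(-0.4) + 0(0.6) = -1.6Δo = -1.6 × 30305 = -48488 cm⁻¹.
High-spin d⁴ would be t₂g³ eg¹ with 0 pairs; low-spin has 1, so 1 excess pair costs +1P = +16140 cm⁻¹.
Overall CFSE = -48488 + 16140 = -32348 cm⁻¹.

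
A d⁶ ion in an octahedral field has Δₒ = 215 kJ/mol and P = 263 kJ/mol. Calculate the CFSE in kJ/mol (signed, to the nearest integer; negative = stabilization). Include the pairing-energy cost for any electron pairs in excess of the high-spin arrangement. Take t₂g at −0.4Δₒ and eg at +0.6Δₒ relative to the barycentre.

Since Δₒ = 215 kJ/mol < P = 263 kJ/mol, the complex adopts the high-spin configuration.
That gives t₂g⁴ eg².
Orbital CFSE = -0.4Δₒ = -0.4 × 215 = -86 kJ/mol.
High-spin has no excess pairs, so no pairing correction applies.

-86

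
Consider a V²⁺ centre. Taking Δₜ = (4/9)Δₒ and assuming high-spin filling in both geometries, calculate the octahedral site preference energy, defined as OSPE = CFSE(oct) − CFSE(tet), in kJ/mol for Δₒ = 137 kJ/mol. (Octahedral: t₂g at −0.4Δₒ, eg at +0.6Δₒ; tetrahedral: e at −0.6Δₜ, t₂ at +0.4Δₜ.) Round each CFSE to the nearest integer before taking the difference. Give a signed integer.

-115

Group 5 minus oxidation state +2 gives a d³ configuration for V²⁺.
Octahedral high-spin t₂g³ eg⁰: CFSE = -1.2 × 137 = -164 kJ/mol.
Tetrahedral: e² t₂¹, CFSE = 2(−0.6) + 1(+0.4) = -0.8Δₜ = -0.8 × (4/9) × 137 = -49 kJ/mol.
Subtracting, OSPE = -164 − (-49) = -115 kJ/mol.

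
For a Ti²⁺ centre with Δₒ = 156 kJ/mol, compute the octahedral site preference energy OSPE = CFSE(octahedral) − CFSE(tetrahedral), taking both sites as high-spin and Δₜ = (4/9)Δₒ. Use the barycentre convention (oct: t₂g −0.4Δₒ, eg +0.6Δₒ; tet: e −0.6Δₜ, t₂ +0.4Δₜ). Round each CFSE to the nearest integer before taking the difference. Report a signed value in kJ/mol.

Ti²⁺: group 4, so d-count = 4 − 2 = 2.
In an octahedral site d² (HS) is t2g^2 e_g^0, giving CFSE(oct) = -0.8Δₒ = -125 kJ/mol.
Tetrahedral: e^2 t2^0, CFSE = 2(−0.6) + 0(+0.4) = -1.2Δₜ = -1.2 × (4/9) × 156 = -83 kJ/mol.
Subtracting, OSPE = -125 − (-83) = -42 kJ/mol.

-42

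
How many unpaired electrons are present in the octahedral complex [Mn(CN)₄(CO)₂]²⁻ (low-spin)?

Ligand charges: 4×(-1) from CN⁻ and 2×(+0) from CO sum to -4; with overall charge -2, Mn is +2.
Group 7 minus oxidation state +2 gives a d⁵ configuration for Mn²⁺.
Configuration: t₂g⁵ eg⁰, giving 1 unpaired electron.

1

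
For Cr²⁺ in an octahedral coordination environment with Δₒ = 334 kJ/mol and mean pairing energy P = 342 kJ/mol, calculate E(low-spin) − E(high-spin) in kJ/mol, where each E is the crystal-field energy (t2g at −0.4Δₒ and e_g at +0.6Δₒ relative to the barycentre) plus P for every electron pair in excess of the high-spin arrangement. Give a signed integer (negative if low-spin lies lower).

Cr²⁺: group 6, so d-count = 6 − 2 = 4.
High-spin: t2g^3 e_g^1, CFSE = -0.6Δₒ = -200 kJ/mol.
For low-spin the configuration is t2g^4 e_g^0: orbital energy -1.6 × 334 = -534 kJ/mol, and 1 additional pair relative to high-spin adds 342 kJ/mol, giving -192 kJ/mol.
The difference is -192 − (-200) = 8 kJ/mol, so high-spin lies lower.

8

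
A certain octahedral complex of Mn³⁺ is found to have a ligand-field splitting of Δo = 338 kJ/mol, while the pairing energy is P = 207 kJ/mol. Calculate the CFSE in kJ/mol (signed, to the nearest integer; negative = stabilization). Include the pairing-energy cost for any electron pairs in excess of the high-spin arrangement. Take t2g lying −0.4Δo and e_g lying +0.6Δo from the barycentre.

-334

Mn sits in group 7; removing 3 electrons leaves Mn³⁺ with 7 − 3 = 4 d electrons.
Δo > P, so pairing is preferred: the ground state is low-spin.
That gives t2g^4 e_g^0.
Orbital CFSE = -1.6Δo = -1.6 × 338 = -541 kJ/mol.
Excess pairs vs high-spin: 1 − 0 = 1; pairing cost = +207 kJ/mol.
Net CFSE = -541 + 207 = -334 kJ/mol.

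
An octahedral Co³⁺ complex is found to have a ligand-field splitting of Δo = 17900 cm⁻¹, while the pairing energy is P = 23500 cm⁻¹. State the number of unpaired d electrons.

4

Co³⁺: group 9, so d-count = 9 − 3 = 6.
Since Δo = 17900 cm⁻¹ < P = 23500 cm⁻¹, the complex adopts the high-spin configuration.
Filling d⁶ accordingly: t2g^4 e_g^2.
Unpaired electrons: 4.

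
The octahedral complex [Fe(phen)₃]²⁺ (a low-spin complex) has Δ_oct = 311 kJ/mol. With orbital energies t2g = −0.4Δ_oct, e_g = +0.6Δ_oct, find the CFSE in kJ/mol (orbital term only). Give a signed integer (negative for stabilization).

-746

phen is neutral, so the +2 overall charge sits on Fe: oxidation state +2.
Fe²⁺: group 8, so d-count = 8 − 2 = 6.
The d⁶ electrons fill as t2g^6 e_g^0.
Orbital CFSE = 6(-0.4) + 0(0.6) = -2.4Δ_oct = -2.4 × 311 = -746 kJ/mol.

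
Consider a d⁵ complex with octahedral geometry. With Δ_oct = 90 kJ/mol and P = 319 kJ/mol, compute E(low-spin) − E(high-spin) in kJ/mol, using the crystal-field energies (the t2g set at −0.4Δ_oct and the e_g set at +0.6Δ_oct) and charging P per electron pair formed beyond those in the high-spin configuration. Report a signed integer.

458

High-spin d⁵ fills as t2g^3 e_g^2 with CFSE 3(−0.4) + 2(+0.6) = 0.0Δ_oct = 0 kJ/mol.
For low-spin the configuration is t2g^5 e_g^0: orbital energy -2.0 × 90 = -180 kJ/mol, and 2 additional pairs relative to high-spin add 638 kJ/mol, giving 458 kJ/mol.
E(LS) − E(HS) = 458 − (0) = 458 kJ/mol.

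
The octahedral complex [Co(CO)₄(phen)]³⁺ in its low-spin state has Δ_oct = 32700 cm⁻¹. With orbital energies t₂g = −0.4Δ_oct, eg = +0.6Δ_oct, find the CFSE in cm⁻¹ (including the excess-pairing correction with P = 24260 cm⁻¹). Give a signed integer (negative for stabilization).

-29960

Ligand charges: 4×(+0) from CO and 1×(+0) from phen sum to +0; with overall charge +3, Co is +3.
Group 9 minus oxidation state +3 gives a d⁶ configuration for Co³⁺.
Configuration: t₂g⁶ eg⁰.
The orbital stabilization is -2.4Δ_oct = -2.4 × 32700 = -78480 cm⁻¹.
Relative to high-spin t₂g⁴ eg² (1 paired), the low-spin configuration has 2 additional pairs, contributing +2 × 24260 = +48520 cm⁻¹.
Overall CFSE = -78480 + 48520 = -29960 cm⁻¹.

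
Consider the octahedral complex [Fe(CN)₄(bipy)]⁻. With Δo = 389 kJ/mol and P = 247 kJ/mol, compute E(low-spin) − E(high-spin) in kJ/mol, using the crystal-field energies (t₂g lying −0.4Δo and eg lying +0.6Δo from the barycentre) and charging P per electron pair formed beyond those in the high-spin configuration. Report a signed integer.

-284

Ligand charges: 4×(-1) from CN⁻ and 1×(+0) from bipy sum to -4; with overall charge -1, Fe is +3.
Fe sits in group 8; removing 3 electrons leaves Fe³⁺ with 8 − 3 = 5 d electrons.
High-spin: t₂g³ eg², CFSE = 0.0Δo = 0 kJ/mol.
Low-spin t₂g⁵ eg⁰ gives -2.0Δo = -778 kJ/mol, but forming 2 extra pairs costs 2P = 494 kJ/mol, so E(LS) = -778 + 494 = -284 kJ/mol.
Thus E(LS) − E(HS) = -284 kJ/mol.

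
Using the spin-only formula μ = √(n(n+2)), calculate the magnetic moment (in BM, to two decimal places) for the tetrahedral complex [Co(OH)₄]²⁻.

Each OH⁻ contributes -1; 4 × (-1) = -4. With overall charge -2, Co is in the +2 oxidation state.
Group 9 minus oxidation state +2 gives a d⁷ configuration for Co²⁺.
Tetrahedral fields are weak (Δₜ ≈ 4/9 Δₒ), so electrons fill high-spin.
Configuration: e⁴ t₂³ → 3 unpaired electrons.
μ(spin-only) = √[3(3+2)] = √15 ≈ 3.87 BM.

3.87 BM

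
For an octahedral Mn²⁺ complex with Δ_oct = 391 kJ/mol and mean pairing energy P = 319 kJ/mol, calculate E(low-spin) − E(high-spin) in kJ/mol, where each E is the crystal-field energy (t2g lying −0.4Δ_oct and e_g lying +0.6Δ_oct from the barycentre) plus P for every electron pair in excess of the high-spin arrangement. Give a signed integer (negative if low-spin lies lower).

Mn is in group 7, so Mn²⁺ is d⁵ (7 − 2 = 5).
High-spin d⁵ fills as t2g^3 e_g^2 with CFSE 3(−0.4) + 2(+0.6) = 0.0Δ_oct = 0 kJ/mol.
Low-spin t2g^5 e_g^0 gives -2.0Δ_oct = -782 kJ/mol, but forming 2 extra pairs costs 2P = 638 kJ/mol, so E(LS) = -782 + 638 = -144 kJ/mol.
E(LS) − E(HS) = -144 − (0) = -144 kJ/mol.

-144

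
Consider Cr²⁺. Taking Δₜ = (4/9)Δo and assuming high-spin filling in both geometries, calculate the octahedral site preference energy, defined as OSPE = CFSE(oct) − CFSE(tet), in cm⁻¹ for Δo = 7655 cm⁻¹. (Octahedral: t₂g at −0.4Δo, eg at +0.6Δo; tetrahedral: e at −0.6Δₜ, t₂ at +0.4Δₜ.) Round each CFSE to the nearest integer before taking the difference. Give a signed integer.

-3232

Group 6 minus oxidation state +2 gives a d⁴ configuration for Cr²⁺.
Octahedral (high-spin): t₂g³ eg¹, CFSE = 3(−0.4) + 1(+0.6) = -0.6Δo = -0.6 × 7655 = -4593 cm⁻¹.
Tetrahedral e² t₂² gives -0.4Δₜ = -0.4 × (4/9) × 7655 = -1361 cm⁻¹.
OSPE = -4593 − (-1361) = -3232 cm⁻¹.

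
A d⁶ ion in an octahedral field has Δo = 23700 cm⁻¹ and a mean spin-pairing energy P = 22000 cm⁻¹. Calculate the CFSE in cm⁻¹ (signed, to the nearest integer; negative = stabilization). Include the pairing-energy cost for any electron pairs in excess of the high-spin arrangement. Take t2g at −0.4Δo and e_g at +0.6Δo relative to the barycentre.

Δo > P, so pairing is preferred: the ground state is low-spin.
That gives t2g^6 e_g^0.
Orbital CFSE = -2.4Δo = -2.4 × 23700 = -56880 cm⁻¹.
Excess pairs vs high-spin: 3 − 1 = 2; pairing cost = +44000 cm⁻¹.
Net CFSE = -56880 + 44000 = -12880 cm⁻¹.

-12880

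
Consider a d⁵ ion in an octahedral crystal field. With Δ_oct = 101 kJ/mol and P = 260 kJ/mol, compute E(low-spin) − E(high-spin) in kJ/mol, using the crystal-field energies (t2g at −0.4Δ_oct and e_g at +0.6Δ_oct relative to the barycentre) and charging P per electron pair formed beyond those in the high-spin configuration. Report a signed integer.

High-spin d⁵ fills as t2g^3 e_g^2 with CFSE 3(−0.4) + 2(+0.6) = 0.0Δ_oct = 0 kJ/mol.
Low-spin t2g^5 e_g^0 gives -2.0Δ_oct = -202 kJ/mol, but forming 2 extra pairs costs 2P = 520 kJ/mol, so E(LS) = -202 + 520 = 318 kJ/mol.
E(LS) − E(HS) = 318 − (0) = 318 kJ/mol.

318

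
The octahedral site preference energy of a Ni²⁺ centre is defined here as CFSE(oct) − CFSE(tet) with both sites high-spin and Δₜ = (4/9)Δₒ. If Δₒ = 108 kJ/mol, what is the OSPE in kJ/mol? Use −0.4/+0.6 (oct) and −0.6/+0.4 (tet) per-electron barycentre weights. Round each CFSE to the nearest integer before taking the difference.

Ni is in group 10, so Ni²⁺ is d⁸ (10 − 2 = 8).
Octahedral high-spin t2g^6 e_g^2: CFSE = -1.2 × 108 = -130 kJ/mol.
Tetrahedral: e^4 t2^4, CFSE = 4(−0.6) + 4(+0.4) = -0.8Δₜ = -0.8 × (4/9) × 108 = -38 kJ/mol.
Subtracting, OSPE = -130 − (-38) = -92 kJ/mol.

-92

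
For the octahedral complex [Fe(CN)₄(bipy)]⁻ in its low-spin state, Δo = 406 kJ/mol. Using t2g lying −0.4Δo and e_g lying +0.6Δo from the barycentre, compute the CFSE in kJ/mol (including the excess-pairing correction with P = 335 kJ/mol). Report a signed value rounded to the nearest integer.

-142

Ligand charges: 4×(-1) from CN⁻ and 1×(+0) from bipy sum to -4; with overall charge -1, Fe is +3.
Fe³⁺: group 8, so d-count = 8 − 3 = 5.
Configuration: t2g^5 e_g^0.
Orbital CFSE = 5(-0.4) + 0(0.6) = -2.0Δo = -2.0 × 406 = -812 kJ/mol.
High-spin d⁵ would be t2g^3 e_g^2 with 0 pairs; low-spin has 2, so 2 excess pairs cost +2P = +670 kJ/mol.
Combining: -812 + 670 = -142 kJ/mol.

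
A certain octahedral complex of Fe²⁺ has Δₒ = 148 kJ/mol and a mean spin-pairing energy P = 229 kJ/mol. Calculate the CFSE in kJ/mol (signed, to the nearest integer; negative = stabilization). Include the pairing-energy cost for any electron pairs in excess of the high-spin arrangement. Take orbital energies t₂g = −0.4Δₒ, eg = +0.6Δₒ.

-59

Fe²⁺: group 8, so d-count = 8 − 2 = 6.
Here Δₒ < P (148 < 229), so the high-spin state is favoured.
That gives t₂g⁴ eg².
Orbital CFSE = -0.4Δₒ = -0.4 × 148 = -59 kJ/mol.
High-spin has no excess pairs, so no pairing correction applies.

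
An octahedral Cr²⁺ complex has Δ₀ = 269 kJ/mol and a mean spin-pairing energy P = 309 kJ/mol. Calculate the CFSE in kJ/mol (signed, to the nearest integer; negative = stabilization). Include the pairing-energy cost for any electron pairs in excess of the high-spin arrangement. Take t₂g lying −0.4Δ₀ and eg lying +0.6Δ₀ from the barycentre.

Cr is in group 6, so Cr²⁺ is d⁴ (6 − 2 = 4).
Δ₀ < P, so pairing is avoided: the ground state is high-spin.
Configuration: t₂g³ eg¹.
Orbital CFSE = -0.6Δ₀ = -0.6 × 269 = -161 kJ/mol.
High-spin has no excess pairs, so no pairing correction applies.

-161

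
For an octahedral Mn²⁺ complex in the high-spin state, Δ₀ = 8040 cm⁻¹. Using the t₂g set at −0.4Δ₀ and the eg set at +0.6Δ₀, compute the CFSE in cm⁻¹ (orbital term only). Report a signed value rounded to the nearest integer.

0

Mn sits in group 7; removing 2 electrons leaves Mn²⁺ with 7 − 2 = 5 d electrons.
The d⁵ electrons fill as t₂g³ eg².
Orbital CFSE = 3(-0.4) + 2(0.6) = 0.0Δ₀ = 0.0 × 8040 = 0 cm⁻¹.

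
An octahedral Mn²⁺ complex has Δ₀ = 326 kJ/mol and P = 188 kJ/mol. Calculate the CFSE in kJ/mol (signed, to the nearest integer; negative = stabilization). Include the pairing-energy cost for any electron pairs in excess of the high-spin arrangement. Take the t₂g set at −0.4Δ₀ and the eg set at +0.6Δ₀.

Mn²⁺: group 7, so d-count = 7 − 2 = 5.
Here Δ₀ > P (326 > 188), so the low-spin state is favoured.
Filling d⁵ accordingly: t₂g⁵ eg⁰.
Orbital CFSE = -2.0Δ₀ = -2.0 × 326 = -652 kJ/mol.
Excess pairs vs high-spin: 2 − 0 = 2; pairing cost = +376 kJ/mol.
Net CFSE = -652 + 376 = -276 kJ/mol.

-276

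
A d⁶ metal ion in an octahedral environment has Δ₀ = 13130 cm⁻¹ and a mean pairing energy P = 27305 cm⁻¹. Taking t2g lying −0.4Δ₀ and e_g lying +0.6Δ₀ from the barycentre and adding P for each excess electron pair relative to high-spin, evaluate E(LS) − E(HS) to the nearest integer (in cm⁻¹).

In the high-spin limit (t2g^4 e_g^2) the orbital term is -0.4Δ₀ = -5252 cm⁻¹, with no excess pairing.
For low-spin the configuration is t2g^6 e_g^0: orbital energy -2.4 × 13130 = -31512 cm⁻¹, and 2 additional pairs relative to high-spin add 54610 cm⁻¹, giving 23098 cm⁻¹.
E(LS) − E(HS) = 23098 − (-5252) = 28350 cm⁻¹.

28350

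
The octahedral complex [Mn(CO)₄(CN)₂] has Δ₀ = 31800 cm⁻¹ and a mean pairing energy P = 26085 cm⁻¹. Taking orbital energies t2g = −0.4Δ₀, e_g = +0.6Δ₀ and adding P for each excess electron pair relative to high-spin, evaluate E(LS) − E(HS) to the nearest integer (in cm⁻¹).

-11430

Ligand charges: 4×(+0) from CO and 2×(-1) from CN⁻ sum to -2; with overall charge +0, Mn is +2.
Mn sits in group 7; removing 2 electrons leaves Mn²⁺ with 7 − 2 = 5 d electrons.
High-spin d⁵ fills as t2g^3 e_g^2 with CFSE 3(−0.4) + 2(+0.6) = 0.0Δ₀ = 0 cm⁻¹.
For low-spin the configuration is t2g^5 e_g^0: orbital energy -2.0 × 31800 = -63600 cm⁻¹, and 2 additional pairs relative to high-spin add 52170 cm⁻¹, giving -11430 cm⁻¹.
Thus E(LS) − E(HS) = -11430 cm⁻¹.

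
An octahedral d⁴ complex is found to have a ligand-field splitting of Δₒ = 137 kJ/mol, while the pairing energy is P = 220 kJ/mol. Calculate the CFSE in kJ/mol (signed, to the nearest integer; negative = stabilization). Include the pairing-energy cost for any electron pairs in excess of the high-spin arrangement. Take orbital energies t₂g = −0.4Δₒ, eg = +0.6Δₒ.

Δₒ < P, so pairing is avoided: the ground state is high-spin.
That gives t₂g³ eg¹.
Orbital CFSE = -0.6Δₒ = -0.6 × 137 = -82 kJ/mol.
High-spin has no excess pairs, so no pairing correction applies.

-82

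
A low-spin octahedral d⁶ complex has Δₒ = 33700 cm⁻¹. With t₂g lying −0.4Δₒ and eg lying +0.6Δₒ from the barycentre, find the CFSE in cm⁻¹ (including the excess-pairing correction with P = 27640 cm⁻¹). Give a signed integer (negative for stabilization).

The d⁶ electrons fill as t₂g⁶ eg⁰.
CFSE(orbital) = 6×(-0.4Δₒ) + 0×(0.6Δₒ) = -2.4Δₒ; with Δₒ = 33700 cm⁻¹ that is -80880 cm⁻¹.
Relative to high-spin t₂g⁴ eg² (1 paired), the low-spin configuration has 2 additional pairs, contributing +2 × 27640 = +55280 cm⁻¹.
Net CFSE = -80880 + 55280 = -25600 cm⁻¹.

-25600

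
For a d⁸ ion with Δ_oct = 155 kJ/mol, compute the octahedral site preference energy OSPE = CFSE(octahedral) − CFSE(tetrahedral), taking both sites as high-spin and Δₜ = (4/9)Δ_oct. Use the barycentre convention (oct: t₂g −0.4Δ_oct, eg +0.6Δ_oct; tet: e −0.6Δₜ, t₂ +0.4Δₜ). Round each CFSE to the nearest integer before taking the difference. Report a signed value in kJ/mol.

In an octahedral site d⁸ (HS) is t2g^6 e_g^2, giving CFSE(oct) = -1.2Δ_oct = -186 kJ/mol.
In a tetrahedral site the filling is e^4 t2^4: CFSE(tet) = -0.8Δₜ = -0.8 × (4/9)(155) = -55 kJ/mol.
OSPE = CFSE(oct) − CFSE(tet) = -186 − (-55) = -131 kJ/mol.

-131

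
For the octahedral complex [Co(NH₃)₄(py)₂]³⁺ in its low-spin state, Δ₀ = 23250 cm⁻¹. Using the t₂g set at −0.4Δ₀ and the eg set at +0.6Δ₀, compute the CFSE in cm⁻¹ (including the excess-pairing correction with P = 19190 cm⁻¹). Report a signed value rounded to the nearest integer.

Ligand charges: 4×(+0) from NH₃ and 2×(+0) from py sum to +0; with overall charge +3, Co is +3.
Co is in group 9, so Co³⁺ is d⁶ (9 − 3 = 6).
The d⁶ electrons fill as t₂g⁶ eg⁰.
CFSE(orbital) = 6×(-0.4Δ₀) + 0×(0.6Δ₀) = -2.4Δ₀; with Δ₀ = 23250 cm⁻¹ that is -55800 cm⁻¹.
Relative to high-spin t₂g⁴ eg² (1 paired), the low-spin configuration has 2 additional pairs, contributing +2 × 19190 = +38380 cm⁻¹.
Combining: -55800 + 38380 = -17420 cm⁻¹.

-17420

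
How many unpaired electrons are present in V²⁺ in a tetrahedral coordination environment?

V sits in group 5; removing 2 electrons leaves V²⁺ with 5 − 2 = 3 d electrons.
Tetrahedral splitting is small, so the complex is high-spin.
Configuration: e² t₂¹, giving 3 unpaired electrons.

3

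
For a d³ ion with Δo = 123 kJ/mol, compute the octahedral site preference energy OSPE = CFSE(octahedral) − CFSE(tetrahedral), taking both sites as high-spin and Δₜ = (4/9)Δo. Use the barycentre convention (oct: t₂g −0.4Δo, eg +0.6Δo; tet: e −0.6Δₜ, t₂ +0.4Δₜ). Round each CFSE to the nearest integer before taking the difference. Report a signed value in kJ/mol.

Octahedral high-spin t2g^3 e_g^0: CFSE = -1.2 × 123 = -148 kJ/mol.
In a tetrahedral site the filling is e^2 t2^1: CFSE(tet) = -0.8Δₜ = -0.8 × (4/9)(123) = -44 kJ/mol.
OSPE = CFSE(oct) − CFSE(tet) = -148 − (-44) = -104 kJ/mol.

-104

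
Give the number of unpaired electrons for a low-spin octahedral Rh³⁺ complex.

Rh³⁺: group 9, so d-count = 9 − 3 = 6.
Configuration: t₂g⁶ eg⁰, giving 0 unpaired electrons.

0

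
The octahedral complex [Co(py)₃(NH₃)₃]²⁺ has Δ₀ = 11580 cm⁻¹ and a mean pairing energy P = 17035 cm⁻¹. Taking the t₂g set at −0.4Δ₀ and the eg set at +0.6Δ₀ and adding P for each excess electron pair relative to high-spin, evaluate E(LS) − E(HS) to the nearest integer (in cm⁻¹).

Ligand charges: 3×(+0) from py and 3×(+0) from NH₃ sum to +0; with overall charge +2, Co is +2.
Co²⁺: group 9, so d-count = 9 − 2 = 7.
High-spin d⁷ fills as t₂g⁵ eg² with CFSE 5(−0.4) + 2(+0.6) = -0.8Δ₀ = -9264 cm⁻¹.
Low-spin: t₂g⁶ eg¹, orbital CFSE = -1.8Δ₀ = -20844 cm⁻¹; plus 1 excess pair × P = +17035 cm⁻¹; total -3809 cm⁻¹.
The difference is -3809 − (-9264) = 5455 cm⁻¹, so high-spin lies lower.

5455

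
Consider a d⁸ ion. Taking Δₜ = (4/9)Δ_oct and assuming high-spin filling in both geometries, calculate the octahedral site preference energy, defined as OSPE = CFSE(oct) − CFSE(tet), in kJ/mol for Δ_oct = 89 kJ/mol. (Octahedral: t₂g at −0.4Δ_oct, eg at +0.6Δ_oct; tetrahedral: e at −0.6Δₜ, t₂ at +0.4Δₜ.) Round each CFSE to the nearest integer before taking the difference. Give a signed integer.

-75

Octahedral high-spin t₂g⁶ eg²: CFSE = -1.2 × 89 = -107 kJ/mol.
In a tetrahedral site the filling is e⁴ t₂⁴: CFSE(tet) = -0.8Δₜ = -0.8 × (4/9)(89) = -32 kJ/mol.
OSPE = -107 − (-32) = -75 kJ/mol.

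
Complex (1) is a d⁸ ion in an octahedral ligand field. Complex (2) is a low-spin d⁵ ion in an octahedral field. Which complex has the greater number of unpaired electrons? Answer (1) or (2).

(1)

(1): For octahedral d⁸ the high- and low-spin configurations coincide; t₂g⁶ eg² → 2 unpaired.
(2): t₂g⁵ eg⁰ → 1 unpaired.
So (1) has more unpaired electrons.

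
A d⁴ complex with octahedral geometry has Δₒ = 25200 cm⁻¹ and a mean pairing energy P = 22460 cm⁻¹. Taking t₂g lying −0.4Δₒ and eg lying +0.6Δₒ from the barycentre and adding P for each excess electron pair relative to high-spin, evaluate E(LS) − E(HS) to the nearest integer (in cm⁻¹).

In the high-spin limit (t₂g³ eg¹) the orbital term is -0.6Δₒ = -15120 cm⁻¹, with no excess pairing.
Low-spin t₂g⁴ eg⁰ gives -1.6Δₒ = -40320 cm⁻¹, but forming 1 extra pair costs 1P = 22460 cm⁻¹, so E(LS) = -40320 + 22460 = -17860 cm⁻¹.
Thus E(LS) − E(HS) = -2740 cm⁻¹.

-2740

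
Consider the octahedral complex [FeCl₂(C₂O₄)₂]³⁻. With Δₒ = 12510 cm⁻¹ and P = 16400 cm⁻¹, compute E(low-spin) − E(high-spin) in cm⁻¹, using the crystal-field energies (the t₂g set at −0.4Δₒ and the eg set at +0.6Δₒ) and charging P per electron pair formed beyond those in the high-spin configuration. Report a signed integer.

7780

Ligand charges: 2×(-1) from Cl⁻ and 2×(-2) from C₂O₄²⁻ sum to -6; with overall charge -3, Fe is +3.
Fe³⁺: group 8, so d-count = 8 − 3 = 5.
In the high-spin limit (t₂g³ eg²) the orbital term is 0.0Δₒ = 0 cm⁻¹, with no excess pairing.
Low-spin: t₂g⁵ eg⁰, orbital CFSE = -2.0Δₒ = -25020 cm⁻¹; plus 2 excess pairs × P = +32800 cm⁻¹; total 7780 cm⁻¹.
Thus E(LS) − E(HS) = 7780 cm⁻¹.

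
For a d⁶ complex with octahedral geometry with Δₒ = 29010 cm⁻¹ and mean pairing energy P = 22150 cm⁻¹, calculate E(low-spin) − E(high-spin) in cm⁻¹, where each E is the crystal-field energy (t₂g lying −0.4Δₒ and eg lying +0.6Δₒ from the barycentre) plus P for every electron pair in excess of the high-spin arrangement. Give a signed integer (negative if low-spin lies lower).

-13720

In the high-spin limit (t₂g⁴ eg²) the orbital term is -0.4Δₒ = -11604 cm⁻¹, with no excess pairing.
Low-spin: t₂g⁶ eg⁰, orbital CFSE = -2.4Δₒ = -69624 cm⁻¹; plus 2 excess pairs × P = +44300 cm⁻¹; total -25324 cm⁻¹.
E(LS) − E(HS) = -25324 − (-11604) = -13720 cm⁻¹.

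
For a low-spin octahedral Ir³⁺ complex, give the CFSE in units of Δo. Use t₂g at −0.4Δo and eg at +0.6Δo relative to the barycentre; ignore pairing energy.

-2.4 Δo

Ir³⁺: group 9, so d-count = 9 − 3 = 6.
Configuration: t₂g⁶ eg⁰.
CFSE = 6(-0.4Δo) + 0(0.6Δo) = -2.4Δo + 0.0Δo = -2.4Δo.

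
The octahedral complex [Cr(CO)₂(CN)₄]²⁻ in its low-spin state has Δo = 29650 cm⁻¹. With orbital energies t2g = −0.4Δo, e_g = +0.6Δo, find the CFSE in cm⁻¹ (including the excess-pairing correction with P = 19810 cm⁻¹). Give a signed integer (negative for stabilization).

-27630

Ligand charges: 2×(+0) from CO and 4×(-1) from CN⁻ sum to -4; with overall charge -2, Cr is +2.
Cr²⁺: group 6, so d-count = 6 − 2 = 4.
The d⁴ electrons fill as t2g^4 e_g^0.
The orbital stabilization is -1.6Δo = -1.6 × 29650 = -47440 cm⁻¹.
Pairing penalty: 1 pair vs 0 in the high-spin reference → 1 extra × P = 19810 cm⁻¹.
Combining: -47440 + 19810 = -27630 cm⁻¹.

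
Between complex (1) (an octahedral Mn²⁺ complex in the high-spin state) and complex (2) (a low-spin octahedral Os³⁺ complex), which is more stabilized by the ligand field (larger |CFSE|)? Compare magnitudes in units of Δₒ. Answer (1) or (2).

(2)

(1): Mn sits in group 7; removing 2 electrons leaves Mn²⁺ with 7 − 2 = 5 d electrons; t₂g³ eg², CFSE = 0.0Δₒ.
(2): Os sits in group 8; removing 3 electrons leaves Os³⁺ with 8 − 3 = 5 d electrons; t₂g⁵ eg⁰, CFSE = -2.0Δₒ.
So (2) has the larger |CFSE|.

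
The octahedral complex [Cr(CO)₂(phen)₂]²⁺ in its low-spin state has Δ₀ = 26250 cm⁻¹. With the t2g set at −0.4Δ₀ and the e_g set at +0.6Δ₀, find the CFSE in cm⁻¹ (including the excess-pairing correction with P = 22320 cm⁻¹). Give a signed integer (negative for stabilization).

Ligand charges: 2×(+0) from CO and 2×(+0) from phen sum to +0; with overall charge +2, Cr is +2.
Cr is in group 6, so Cr²⁺ is d⁴ (6 − 2 = 4).
Configuration: t2g^4 e_g^0.
CFSE(orbital) = 4×(-0.4Δ₀) + 0×(0.6Δ₀) = -1.6Δ₀; with Δ₀ = 26250 cm⁻¹ that is -42000 cm⁻¹.
Pairing penalty: 1 pair vs 0 in the high-spin reference → 1 extra × P = 22320 cm⁻¹.
Overall CFSE = -42000 + 22320 = -19680 cm⁻¹.

-19680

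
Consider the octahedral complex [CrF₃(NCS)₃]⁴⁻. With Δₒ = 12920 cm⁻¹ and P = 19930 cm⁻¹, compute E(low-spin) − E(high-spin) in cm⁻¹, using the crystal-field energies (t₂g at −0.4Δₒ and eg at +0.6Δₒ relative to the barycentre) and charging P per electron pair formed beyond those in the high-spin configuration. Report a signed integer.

7010

Ligand charges: 3×(-1) from F⁻ and 3×(-1) from NCS⁻ sum to -6; with overall charge -4, Cr is +2.
Cr is in group 6, so Cr²⁺ is d⁴ (6 − 2 = 4).
In the high-spin limit (t₂g³ eg¹) the orbital term is -0.6Δₒ = -7752 cm⁻¹, with no excess pairing.
Low-spin t₂g⁴ eg⁰ gives -1.6Δₒ = -20672 cm⁻¹, but forming 1 extra pair costs 1P = 19930 cm⁻¹, so E(LS) = -20672 + 19930 = -742 cm⁻¹.
Thus E(LS) − E(HS) = 7010 cm⁻¹.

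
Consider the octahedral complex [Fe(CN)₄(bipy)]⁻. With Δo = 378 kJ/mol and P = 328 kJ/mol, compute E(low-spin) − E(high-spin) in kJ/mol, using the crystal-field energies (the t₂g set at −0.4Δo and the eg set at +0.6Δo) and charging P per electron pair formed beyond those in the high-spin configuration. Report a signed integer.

-100

Ligand charges: 4×(-1) from CN⁻ and 1×(+0) from bipy sum to -4; with overall charge -1, Fe is +3.
Fe³⁺: group 8, so d-count = 8 − 3 = 5.
High-spin: t₂g³ eg², CFSE = 0.0Δo = 0 kJ/mol.
Low-spin: t₂g⁵ eg⁰, orbital CFSE = -2.0Δo = -756 kJ/mol; plus 2 excess pairs × P = +656 kJ/mol; total -100 kJ/mol.
E(LS) − E(HS) = -100 − (0) = -100 kJ/mol.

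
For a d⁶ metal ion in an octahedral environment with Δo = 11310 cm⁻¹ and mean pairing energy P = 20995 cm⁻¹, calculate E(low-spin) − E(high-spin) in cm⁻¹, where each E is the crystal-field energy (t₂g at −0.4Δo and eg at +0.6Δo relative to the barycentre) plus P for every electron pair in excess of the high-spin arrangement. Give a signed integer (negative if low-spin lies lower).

High-spin d⁶ fills as t₂g⁴ eg² with CFSE 4(−0.4) + 2(+0.6) = -0.4Δo = -4524 cm⁻¹.
For low-spin the configuration is t₂g⁶ eg⁰: orbital energy -2.4 × 11310 = -27144 cm⁻¹, and 2 additional pairs relative to high-spin add 41990 cm⁻¹, giving 14846 cm⁻¹.
The difference is 14846 − (-4524) = 19370 cm⁻¹, so high-spin lies lower.

19370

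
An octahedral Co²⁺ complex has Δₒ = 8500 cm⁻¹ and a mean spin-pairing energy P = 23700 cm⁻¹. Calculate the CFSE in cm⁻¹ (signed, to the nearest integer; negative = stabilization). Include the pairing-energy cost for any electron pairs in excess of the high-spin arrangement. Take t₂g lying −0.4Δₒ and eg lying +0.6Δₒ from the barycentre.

Co²⁺: group 9, so d-count = 9 − 2 = 7.
Δₒ < P, so pairing is avoided: the ground state is high-spin.
Filling d⁷ accordingly: t₂g⁵ eg².
Orbital CFSE = -0.8Δₒ = -0.8 × 8500 = -6800 cm⁻¹.
High-spin has no excess pairs, so no pairing correction applies.

-6800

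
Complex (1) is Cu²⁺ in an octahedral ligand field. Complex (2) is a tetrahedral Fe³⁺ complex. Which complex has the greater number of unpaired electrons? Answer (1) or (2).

(1): Group 11 minus oxidation state +2 gives a d⁹ configuration for Cu²⁺; For octahedral d⁹ the high- and low-spin configurations coincide; t2g^6 e_g^3 → 1 unpaired.
(2): Fe is in group 8, so Fe³⁺ is d⁵ (8 − 3 = 5); With tetrahedral geometry the complex is necessarily high-spin; e² t₂³ → 5 unpaired.
So (2) has more unpaired electrons.

(2)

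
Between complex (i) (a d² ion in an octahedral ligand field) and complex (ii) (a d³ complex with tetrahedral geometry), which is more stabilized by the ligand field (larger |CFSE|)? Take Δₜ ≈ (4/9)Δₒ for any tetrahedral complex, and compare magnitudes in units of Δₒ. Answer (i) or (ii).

(i): t₂g² eg⁰, CFSE = -0.8Δₒ.
(ii): Tetrahedral splitting is small, so the complex is high-spin; e^2 t2^1, CFSE = -0.8Δₜ ≈ -0.36Δₒ.
So (i) has the larger |CFSE|.

(i)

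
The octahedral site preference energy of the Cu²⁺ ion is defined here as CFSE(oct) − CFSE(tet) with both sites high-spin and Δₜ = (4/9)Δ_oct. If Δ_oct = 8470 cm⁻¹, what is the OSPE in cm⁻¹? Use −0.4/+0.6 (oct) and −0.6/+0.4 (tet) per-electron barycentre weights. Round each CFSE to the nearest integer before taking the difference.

-3576

Cu is in group 11, so Cu²⁺ is d⁹ (11 − 2 = 9).
Octahedral high-spin t₂g⁶ eg³: CFSE = -0.6 × 8470 = -5082 cm⁻¹.
Tetrahedral: e⁴ t₂⁵, CFSE = 4(−0.6) + 5(+0.4) = -0.4Δₜ = -0.4 × (4/9) × 8470 = -1506 cm⁻¹.
OSPE = CFSE(oct) − CFSE(tet) = -5082 − (-1506) = -3576 cm⁻¹.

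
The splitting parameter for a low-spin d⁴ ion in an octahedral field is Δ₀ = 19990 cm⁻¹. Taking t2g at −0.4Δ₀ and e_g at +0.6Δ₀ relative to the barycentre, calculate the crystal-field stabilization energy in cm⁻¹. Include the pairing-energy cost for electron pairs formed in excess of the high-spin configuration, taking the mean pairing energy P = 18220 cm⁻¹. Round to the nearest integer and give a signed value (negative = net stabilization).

-13764

Configuration: t2g^4 e_g^0.
Orbital CFSE = 4(-0.4) + 0(0.6) = -1.6Δ₀ = -1.6 × 19990 = -31984 cm⁻¹.
High-spin d⁴ would be t2g^3 e_g^1 with 0 pairs; low-spin has 1, so 1 excess pair costs +1P = +18220 cm⁻¹.
Overall CFSE = -31984 + 18220 = -13764 cm⁻¹.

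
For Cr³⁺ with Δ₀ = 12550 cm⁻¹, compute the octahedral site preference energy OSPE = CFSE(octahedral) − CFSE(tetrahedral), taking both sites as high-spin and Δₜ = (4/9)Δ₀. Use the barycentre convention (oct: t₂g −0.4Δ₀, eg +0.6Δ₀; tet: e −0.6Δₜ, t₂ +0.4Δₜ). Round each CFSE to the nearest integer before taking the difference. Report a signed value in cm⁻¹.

-10598

Cr sits in group 6; removing 3 electrons leaves Cr³⁺ with 6 − 3 = 3 d electrons.
Octahedral (high-spin): t₂g³ eg⁰, CFSE = 3(−0.4) + 0(+0.6) = -1.2Δ₀ = -1.2 × 12550 = -15060 cm⁻¹.
Tetrahedral: e² t₂¹, CFSE = 2(−0.6) + 1(+0.4) = -0.8Δₜ = -0.8 × (4/9) × 12550 = -4462 cm⁻¹.
Subtracting, OSPE = -15060 − (-4462) = -10598 cm⁻¹.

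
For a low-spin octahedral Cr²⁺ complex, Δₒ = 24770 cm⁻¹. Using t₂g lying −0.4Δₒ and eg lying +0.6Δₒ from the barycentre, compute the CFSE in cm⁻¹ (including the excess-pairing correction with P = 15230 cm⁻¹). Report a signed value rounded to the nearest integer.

Cr sits in group 6; removing 2 electrons leaves Cr²⁺ with 6 − 2 = 4 d electrons.
Configuration: t₂g⁴ eg⁰.
The orbital stabilization is -1.6Δₒ = -1.6 × 24770 = -39632 cm⁻¹.
Pairing penalty: 1 pair vs 0 in the high-spin reference → 1 extra × P = 15230 cm⁻¹.
Combining: -39632 + 15230 = -24402 cm⁻¹.

-24402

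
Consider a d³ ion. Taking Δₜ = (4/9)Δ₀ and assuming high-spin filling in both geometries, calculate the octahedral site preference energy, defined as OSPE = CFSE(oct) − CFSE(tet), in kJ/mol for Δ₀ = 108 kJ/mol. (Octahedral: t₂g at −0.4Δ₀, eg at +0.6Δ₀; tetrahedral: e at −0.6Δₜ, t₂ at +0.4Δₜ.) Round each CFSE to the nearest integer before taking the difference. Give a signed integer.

Octahedral high-spin t2g^3 e_g^0: CFSE = -1.2 × 108 = -130 kJ/mol.
Tetrahedral e^2 t2^1 gives -0.8Δₜ = -0.8 × (4/9) × 108 = -38 kJ/mol.
OSPE = -130 − (-38) = -92 kJ/mol.

-92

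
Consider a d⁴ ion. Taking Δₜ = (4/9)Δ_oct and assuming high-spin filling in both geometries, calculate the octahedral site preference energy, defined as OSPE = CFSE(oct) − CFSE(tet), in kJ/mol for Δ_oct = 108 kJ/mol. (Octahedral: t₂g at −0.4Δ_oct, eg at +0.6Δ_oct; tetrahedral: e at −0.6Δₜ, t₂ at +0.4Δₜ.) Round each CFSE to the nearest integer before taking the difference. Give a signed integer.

Octahedral high-spin t₂g³ eg¹: CFSE = -0.6 × 108 = -65 kJ/mol.
Tetrahedral: e² t₂², CFSE = 2(−0.6) + 2(+0.4) = -0.4Δₜ = -0.4 × (4/9) × 108 = -19 kJ/mol.
OSPE = CFSE(oct) − CFSE(tet) = -65 − (-19) = -46 kJ/mol.

-46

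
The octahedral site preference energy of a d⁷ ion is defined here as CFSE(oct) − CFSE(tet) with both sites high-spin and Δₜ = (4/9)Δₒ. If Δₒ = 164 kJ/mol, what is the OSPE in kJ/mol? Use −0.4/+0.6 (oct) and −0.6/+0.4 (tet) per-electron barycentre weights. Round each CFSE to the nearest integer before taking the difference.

-44

Octahedral high-spin t2g^5 e_g^2: CFSE = -0.8 × 164 = -131 kJ/mol.
In a tetrahedral site the filling is e^4 t2^3: CFSE(tet) = -1.2Δₜ = -1.2 × (4/9)(164) = -87 kJ/mol.
OSPE = -131 − (-87) = -44 kJ/mol.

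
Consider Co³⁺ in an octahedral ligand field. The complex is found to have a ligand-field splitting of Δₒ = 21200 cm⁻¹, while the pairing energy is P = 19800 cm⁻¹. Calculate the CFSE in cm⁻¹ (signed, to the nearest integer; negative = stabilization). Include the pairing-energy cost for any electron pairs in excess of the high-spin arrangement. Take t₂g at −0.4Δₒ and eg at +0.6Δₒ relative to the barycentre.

Co³⁺: group 9, so d-count = 9 − 3 = 6.
With Δₒ > P the complex is low-spin.
Filling d⁶ accordingly: t₂g⁶ eg⁰.
Orbital CFSE = -2.4Δₒ = -2.4 × 21200 = -50880 cm⁻¹.
Excess pairs vs high-spin: 3 − 1 = 2; pairing cost = +39600 cm⁻¹.
Net CFSE = -50880 + 39600 = -11280 cm⁻¹.

-11280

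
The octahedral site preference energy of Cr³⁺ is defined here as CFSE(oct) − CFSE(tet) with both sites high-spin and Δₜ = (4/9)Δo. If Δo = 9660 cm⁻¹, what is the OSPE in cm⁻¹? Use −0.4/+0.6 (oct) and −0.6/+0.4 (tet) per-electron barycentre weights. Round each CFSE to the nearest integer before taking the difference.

-8157

Cr³⁺: group 6, so d-count = 6 − 3 = 3.
In an octahedral site d³ (HS) is t2g^3 e_g^0, giving CFSE(oct) = -1.2Δo = -11592 cm⁻¹.
Tetrahedral: e^2 t2^1, CFSE = 2(−0.6) + 1(+0.4) = -0.8Δₜ = -0.8 × (4/9) × 9660 = -3435 cm⁻¹.
Subtracting, OSPE = -11592 − (-3435) = -8157 cm⁻¹.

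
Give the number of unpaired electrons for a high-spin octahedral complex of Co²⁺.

3

Co sits in group 9; removing 2 electrons leaves Co²⁺ with 9 − 2 = 7 d electrons.
Configuration: t₂g⁵ eg², giving 3 unpaired electrons.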